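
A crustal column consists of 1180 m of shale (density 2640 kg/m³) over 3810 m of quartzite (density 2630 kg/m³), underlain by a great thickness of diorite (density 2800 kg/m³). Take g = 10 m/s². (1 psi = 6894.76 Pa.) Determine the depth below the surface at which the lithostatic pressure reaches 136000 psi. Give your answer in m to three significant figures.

33800 m

Pressure at base of upper layers: 2640×10×1180 + 2630×10×3810 = 1.314×10^8 Pa = 19051 psi
Remaining pressure to be supplied by diorite: 9.377×10^8 − 1.314×10^8 = 8.063×10^8 Pa
Additional depth in diorite = 8.063×10^8 Pa / (2800 kg/m³ × 10 m/s²) = 28798 m
Total depth = 4990 m + 28798 m = 33788 m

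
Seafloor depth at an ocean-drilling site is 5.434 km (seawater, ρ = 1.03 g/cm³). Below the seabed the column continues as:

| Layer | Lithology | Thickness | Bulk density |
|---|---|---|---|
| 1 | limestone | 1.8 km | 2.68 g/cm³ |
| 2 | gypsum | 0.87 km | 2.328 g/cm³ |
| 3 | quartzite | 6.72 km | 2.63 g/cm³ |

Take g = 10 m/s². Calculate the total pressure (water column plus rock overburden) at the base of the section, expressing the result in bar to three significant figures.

3010 bar

seawater: 1030 kg/m³ × 10 m/s² × 5434 m = 5.597×10^7 Pa = 559.7 bar
limestone: 2680 kg/m³ × 10 m/s² × 1800 m = 4.824×10^7 Pa = 482.4 bar
gypsum: 2328 kg/m³ × 10 m/s² × 870 m = 2.025×10^7 Pa = 202.5 bar
quartzite: 2630 kg/m³ × 10 m/s² × 6720 m = 1.767×10^8 Pa = 1767 bar
Total = 559.7 + 482.4 + 202.5 + 1767 = 3012.0 bar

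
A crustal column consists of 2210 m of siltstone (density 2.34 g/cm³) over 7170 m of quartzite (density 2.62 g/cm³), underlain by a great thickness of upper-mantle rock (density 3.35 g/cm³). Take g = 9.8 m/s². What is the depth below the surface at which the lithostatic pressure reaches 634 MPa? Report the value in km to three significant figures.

Pressure at base of upper layers: 2340×9.8×2210 + 2620×9.8×7170 = 2.348×10^8 Pa = 234.8 MPa
Remaining pressure to be supplied by upper-mantle rock: 6.340×10^8 − 2.348×10^8 = 3.992×10^8 Pa
Additional depth in upper-mantle rock = 3.992×10^8 Pa / (3350 kg/m³ × 9.8 m/s²) = 12160 m
Total depth = 9380 m + 12160 m = 21540 m
= 21.540 km

21.5 km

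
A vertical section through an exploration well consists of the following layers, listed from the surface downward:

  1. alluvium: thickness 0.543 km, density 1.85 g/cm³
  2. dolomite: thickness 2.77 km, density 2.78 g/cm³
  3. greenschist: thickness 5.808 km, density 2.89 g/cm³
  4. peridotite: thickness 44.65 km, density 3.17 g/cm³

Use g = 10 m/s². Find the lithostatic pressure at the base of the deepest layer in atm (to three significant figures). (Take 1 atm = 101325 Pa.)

alluvium: 1850 kg/m³ × 10 m/s² × 543 m = 1.005×10^7 Pa = 99.14 atm
dolomite: 2780 kg/m³ × 10 m/s² × 2770 m = 7.701×10^7 Pa = 760.0 atm
greenschist: 2890 kg/m³ × 10 m/s² × 5808 m = 1.679×10^8 Pa = 1657 atm
peridotite: 3170 kg/m³ × 10 m/s² × 44650 m = 1.415×10^9 Pa = 13969 atm
Total = 99.14 + 760.0 + 1657 + 13969 = 16485 atm

16500 atm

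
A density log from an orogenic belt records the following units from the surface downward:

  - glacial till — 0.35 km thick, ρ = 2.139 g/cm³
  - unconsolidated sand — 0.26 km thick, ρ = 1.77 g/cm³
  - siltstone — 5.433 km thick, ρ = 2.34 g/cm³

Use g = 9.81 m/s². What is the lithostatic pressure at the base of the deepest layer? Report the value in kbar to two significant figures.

glacial till: 2139 kg/m³ × 9.81 m/s² × 350 m = 7.344×10^6 Pa = 0.07344 kbar
unconsolidated sand: 1770 kg/m³ × 9.81 m/s² × 260 m = 4.515×10^6 Pa = 0.04515 kbar
siltstone: 2340 kg/m³ × 9.81 m/s² × 5433 m = 1.247×10^8 Pa = 1.247 kbar
Total = 0.07344 + 0.04515 + 1.247 = 1.3658 kbar

1.4 kbar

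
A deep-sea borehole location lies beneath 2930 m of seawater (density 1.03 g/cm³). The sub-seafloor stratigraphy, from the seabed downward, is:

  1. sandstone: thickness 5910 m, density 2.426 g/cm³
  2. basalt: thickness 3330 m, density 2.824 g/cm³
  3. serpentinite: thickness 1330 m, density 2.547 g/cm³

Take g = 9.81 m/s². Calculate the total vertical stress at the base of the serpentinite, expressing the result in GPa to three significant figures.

0.296 GPa

seawater: 1030 kg/m³ × 9.81 m/s² × 2930 m = 2.961×10^7 Pa = 0.02961 GPa
sandstone: 2426 kg/m³ × 9.81 m/s² × 5910 m = 1.407×10^8 Pa = 0.1407 GPa
basalt: 2824 kg/m³ × 9.81 m/s² × 3330 m = 9.225×10^7 Pa = 0.09225 GPa
serpentinite: 2547 kg/m³ × 9.81 m/s² × 1330 m = 3.323×10^7 Pa = 0.03323 GPa
Total = 0.02961 + 0.1407 + 0.09225 + 0.03323 = 0.29574 GPa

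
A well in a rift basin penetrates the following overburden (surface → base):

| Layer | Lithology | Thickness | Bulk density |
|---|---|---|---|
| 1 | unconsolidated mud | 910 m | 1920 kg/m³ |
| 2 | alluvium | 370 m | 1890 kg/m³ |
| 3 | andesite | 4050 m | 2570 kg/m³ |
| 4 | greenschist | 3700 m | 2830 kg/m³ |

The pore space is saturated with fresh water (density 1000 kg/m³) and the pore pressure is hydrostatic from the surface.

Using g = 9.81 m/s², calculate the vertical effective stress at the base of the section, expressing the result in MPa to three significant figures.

140 MPa

Overburden (lithostatic) stress σ_v:
unconsolidated mud: 1920 kg/m³ × 9.81 m/s² × 910 m = 1.714×10^7 Pa = 17.14 MPa
alluvium: 1890 kg/m³ × 9.81 m/s² × 370 m = 6.860×10^6 Pa = 6.860 MPa
andesite: 2570 kg/m³ × 9.81 m/s² × 4050 m = 1.021×10^8 Pa = 102.1 MPa
greenschist: 2830 kg/m³ × 9.81 m/s² × 3700 m = 1.027×10^8 Pa = 102.7 MPa
Total = 17.14 + 6.860 + 102.1 + 102.7 = 228.83 MPa
Pore pressure P_p = 1000 kg/m³ × 9.81 m/s² × 9030 m = 8.858×10^7 Pa = 88.58 MPa
Effective stress σ' = σ_v − P_p = 228.8 − 88.58 = 140.24 MPa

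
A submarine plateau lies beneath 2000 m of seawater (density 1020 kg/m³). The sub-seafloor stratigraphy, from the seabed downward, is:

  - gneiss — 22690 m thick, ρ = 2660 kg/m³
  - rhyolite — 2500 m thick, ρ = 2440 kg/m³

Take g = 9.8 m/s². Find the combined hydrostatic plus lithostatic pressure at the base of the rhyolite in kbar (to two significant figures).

seawater: 1020 kg/m³ × 9.8 m/s² × 2000 m = 1.999×10^7 Pa = 0.1999 kbar
gneiss: 2660 kg/m³ × 9.8 m/s² × 22690 m = 5.915×10^8 Pa = 5.915 kbar
rhyolite: 2440 kg/m³ × 9.8 m/s² × 2500 m = 5.978×10^7 Pa = 0.5978 kbar
Total = 0.1999 + 5.915 + 0.5978 = 6.7125 kbar

6.7 kbar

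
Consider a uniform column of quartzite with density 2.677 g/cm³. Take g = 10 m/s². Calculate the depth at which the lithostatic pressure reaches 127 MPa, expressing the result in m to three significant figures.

h = P/(ρg) = 127 MPa / (2677 kg/m³ × 10 m/s²) = 1.270×10^8 Pa / 26770 Pa/m = 4744.1 m

4740 m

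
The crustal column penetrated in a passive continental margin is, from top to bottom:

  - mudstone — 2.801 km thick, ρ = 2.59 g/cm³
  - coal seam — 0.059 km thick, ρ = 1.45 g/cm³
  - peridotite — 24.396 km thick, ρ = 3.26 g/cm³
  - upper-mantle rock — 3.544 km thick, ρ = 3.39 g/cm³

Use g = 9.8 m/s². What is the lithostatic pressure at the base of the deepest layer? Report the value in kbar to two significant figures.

9.7 kbar

mudstone: 2590 kg/m³ × 9.8 m/s² × 2801 m = 7.109×10^7 Pa = 0.7109 kbar
coal seam: 1450 kg/m³ × 9.8 m/s² × 59 m = 8.384×10^5 Pa = 8.384×10^-3 kbar
peridotite: 3260 kg/m³ × 9.8 m/s² × 24396 m = 7.794×10^8 Pa = 7.794 kbar
upper-mantle rock: 3390 kg/m³ × 9.8 m/s² × 3544 m = 1.177×10^8 Pa = 1.177 kbar
Total = 0.7109 + 8.384×10^-3 + 7.794 + 1.177 = 9.6908 kbar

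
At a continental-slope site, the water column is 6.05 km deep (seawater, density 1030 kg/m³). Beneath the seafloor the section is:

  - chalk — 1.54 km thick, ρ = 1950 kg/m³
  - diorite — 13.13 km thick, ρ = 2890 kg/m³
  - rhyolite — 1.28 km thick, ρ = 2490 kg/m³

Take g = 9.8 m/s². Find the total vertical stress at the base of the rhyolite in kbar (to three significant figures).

4.94 kbar

seawater: 1030 kg/m³ × 9.8 m/s² × 6050 m = 6.107×10^7 Pa = 0.6107 kbar
chalk: 1950 kg/m³ × 9.8 m/s² × 1540 m = 2.943×10^7 Pa = 0.2943 kbar
diorite: 2890 kg/m³ × 9.8 m/s² × 13130 m = 3.719×10^8 Pa = 3.719 kbar
rhyolite: 2490 kg/m³ × 9.8 m/s² × 1280 m = 3.123×10^7 Pa = 0.3123 kbar
Total = 0.6107 + 0.2943 + 3.719 + 0.3123 = 4.9360 kbar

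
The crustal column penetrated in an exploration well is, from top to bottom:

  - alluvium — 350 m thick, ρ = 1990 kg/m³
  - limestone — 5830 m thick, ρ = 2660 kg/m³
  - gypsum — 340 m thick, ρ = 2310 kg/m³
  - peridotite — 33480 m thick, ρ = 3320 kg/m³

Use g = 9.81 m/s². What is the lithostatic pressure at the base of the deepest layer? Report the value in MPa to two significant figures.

alluvium: 1990 kg/m³ × 9.81 m/s² × 350 m = 6.833×10^6 Pa = 6.833 MPa
limestone: 2660 kg/m³ × 9.81 m/s² × 5830 m = 1.521×10^8 Pa = 152.1 MPa
gypsum: 2310 kg/m³ × 9.81 m/s² × 340 m = 7.705×10^6 Pa = 7.705 MPa
peridotite: 3320 kg/m³ × 9.81 m/s² × 33480 m = 1.090×10^9 Pa = 1090 MPa
Total = 6.833 + 152.1 + 7.705 + 1090 = 1257.1 MPa

1300 MPa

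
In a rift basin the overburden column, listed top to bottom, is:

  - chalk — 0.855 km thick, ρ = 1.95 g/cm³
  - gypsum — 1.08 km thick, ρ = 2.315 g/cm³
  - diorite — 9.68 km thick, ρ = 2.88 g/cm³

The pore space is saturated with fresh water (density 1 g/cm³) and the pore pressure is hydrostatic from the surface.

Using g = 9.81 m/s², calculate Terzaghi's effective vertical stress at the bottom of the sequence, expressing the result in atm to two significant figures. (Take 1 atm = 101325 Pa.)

2000 atm

Overburden (lithostatic) stress σ_v:
chalk: 1950 kg/m³ × 9.81 m/s² × 855 m = 1.636×10^7 Pa = 16.36 MPa
gypsum: 2315 kg/m³ × 9.81 m/s² × 1080 m = 2.453×10^7 Pa = 24.53 MPa
diorite: 2880 kg/m³ × 9.81 m/s² × 9680 m = 2.735×10^8 Pa = 273.5 MPa
Total = 16.36 + 24.53 + 273.5 = 314.37 MPa
Pore pressure P_p = 1000 kg/m³ × 9.81 m/s² × 11615 m = 1.139×10^8 Pa = 113.9 MPa
Effective stress σ' = σ_v − P_p = 314.4 − 113.9 = 200.43 MPa = 1978.1 atm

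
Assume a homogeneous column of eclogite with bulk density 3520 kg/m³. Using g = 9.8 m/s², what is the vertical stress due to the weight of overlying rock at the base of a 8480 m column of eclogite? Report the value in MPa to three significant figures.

eclogite: 3520 kg/m³ × 9.8 m/s² × 8480 m = 2.925×10^8 Pa = 292.5 MPa

293 MPa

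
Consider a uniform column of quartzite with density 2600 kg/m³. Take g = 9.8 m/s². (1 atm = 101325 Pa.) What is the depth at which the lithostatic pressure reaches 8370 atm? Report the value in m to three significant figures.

h = P/(ρg) = 8370 atm / (2600 kg/m³ × 9.8 m/s²) = 8.481×10^8 Pa / 25480 Pa/m = 33285 m

33300 m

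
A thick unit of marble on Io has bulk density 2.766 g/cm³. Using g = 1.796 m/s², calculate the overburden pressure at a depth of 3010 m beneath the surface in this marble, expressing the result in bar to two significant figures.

marble: 2766 kg/m³ × 1.796 m/s² × 3010 m = 1.495×10^7 Pa = 149.5 bar

150 bar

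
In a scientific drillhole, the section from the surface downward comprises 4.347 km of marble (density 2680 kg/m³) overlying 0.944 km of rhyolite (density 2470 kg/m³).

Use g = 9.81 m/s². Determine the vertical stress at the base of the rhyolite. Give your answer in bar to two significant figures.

1400 bar

marble: 2680 kg/m³ × 9.81 m/s² × 4347 m = 1.143×10^8 Pa = 1143 bar
rhyolite: 2470 kg/m³ × 9.81 m/s² × 944 m = 2.287×10^7 Pa = 228.7 bar
Total = 1143 + 228.7 = 1371.6 bar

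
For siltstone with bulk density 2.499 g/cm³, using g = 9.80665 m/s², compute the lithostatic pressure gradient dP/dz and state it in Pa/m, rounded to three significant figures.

24500 Pa/m

dP/dz = ρg = 2499 kg/m³ × 9.80665 m/s² = 24507 Pa/m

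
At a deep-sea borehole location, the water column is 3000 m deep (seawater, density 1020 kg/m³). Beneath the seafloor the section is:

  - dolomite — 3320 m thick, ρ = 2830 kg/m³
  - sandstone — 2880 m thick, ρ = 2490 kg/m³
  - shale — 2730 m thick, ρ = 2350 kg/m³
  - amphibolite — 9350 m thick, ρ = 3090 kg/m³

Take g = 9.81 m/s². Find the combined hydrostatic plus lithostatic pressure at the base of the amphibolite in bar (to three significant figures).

seawater: 1020 kg/m³ × 9.81 m/s² × 3000 m = 3.002×10^7 Pa = 300.2 bar
dolomite: 2830 kg/m³ × 9.81 m/s² × 3320 m = 9.217×10^7 Pa = 921.7 bar
sandstone: 2490 kg/m³ × 9.81 m/s² × 2880 m = 7.035×10^7 Pa = 703.5 bar
shale: 2350 kg/m³ × 9.81 m/s² × 2730 m = 6.294×10^7 Pa = 629.4 bar
amphibolite: 3090 kg/m³ × 9.81 m/s² × 9350 m = 2.834×10^8 Pa = 2834 bar
Total = 300.2 + 921.7 + 703.5 + 629.4 + 2834 = 5389.0 bar

5390 bar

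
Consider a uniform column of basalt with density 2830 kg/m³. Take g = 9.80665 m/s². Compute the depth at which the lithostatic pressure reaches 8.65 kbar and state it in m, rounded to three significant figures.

h = P/(ρg) = 8.65 kbar / (2830 kg/m³ × 9.80665 m/s²) = 8.650×10^8 Pa / 27753 Pa/m = 31168 m

31200 m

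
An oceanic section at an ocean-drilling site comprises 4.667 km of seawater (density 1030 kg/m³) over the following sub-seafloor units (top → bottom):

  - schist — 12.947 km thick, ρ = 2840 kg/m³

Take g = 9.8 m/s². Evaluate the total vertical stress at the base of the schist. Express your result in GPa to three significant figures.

seawater: 1030 kg/m³ × 9.8 m/s² × 4667 m = 4.711×10^7 Pa = 0.04711 GPa
schist: 2840 kg/m³ × 9.8 m/s² × 12947 m = 3.603×10^8 Pa = 0.3603 GPa
Total = 0.04711 + 0.3603 = 0.40745 GPa

0.407 GPa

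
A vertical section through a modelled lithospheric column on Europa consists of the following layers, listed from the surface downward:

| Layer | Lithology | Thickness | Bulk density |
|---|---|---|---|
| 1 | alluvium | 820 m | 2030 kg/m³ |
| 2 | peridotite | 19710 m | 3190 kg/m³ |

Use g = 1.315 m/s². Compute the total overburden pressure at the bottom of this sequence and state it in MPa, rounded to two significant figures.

alluvium: 2030 kg/m³ × 1.315 m/s² × 820 m = 2.189×10^6 Pa = 2.189 MPa
peridotite: 3190 kg/m³ × 1.315 m/s² × 19710 m = 8.268×10^7 Pa = 82.68 MPa
Total = 2.189 + 82.68 = 84.869 MPa

85 MPa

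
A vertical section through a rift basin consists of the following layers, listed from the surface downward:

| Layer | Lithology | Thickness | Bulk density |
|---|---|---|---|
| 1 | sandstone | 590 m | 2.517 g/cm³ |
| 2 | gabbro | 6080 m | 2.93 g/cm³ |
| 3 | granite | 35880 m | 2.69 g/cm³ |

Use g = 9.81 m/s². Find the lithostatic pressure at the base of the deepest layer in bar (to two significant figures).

sandstone: 2517 kg/m³ × 9.81 m/s² × 590 m = 1.457×10^7 Pa = 145.7 bar
gabbro: 2930 kg/m³ × 9.81 m/s² × 6080 m = 1.748×10^8 Pa = 1748 bar
granite: 2690 kg/m³ × 9.81 m/s² × 35880 m = 9.468×10^8 Pa = 9468 bar
Total = 145.7 + 1748 + 9468 = 11362 bar

11000 bar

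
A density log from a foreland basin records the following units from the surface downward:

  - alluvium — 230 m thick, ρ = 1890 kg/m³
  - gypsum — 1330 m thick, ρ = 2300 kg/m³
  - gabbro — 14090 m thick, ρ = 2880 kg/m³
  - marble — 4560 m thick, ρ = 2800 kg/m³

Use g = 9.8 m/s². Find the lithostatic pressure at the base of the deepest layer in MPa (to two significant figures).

alluvium: 1890 kg/m³ × 9.8 m/s² × 230 m = 4.260×10^6 Pa = 4.260 MPa
gypsum: 2300 kg/m³ × 9.8 m/s² × 1330 m = 2.998×10^7 Pa = 29.98 MPa
gabbro: 2880 kg/m³ × 9.8 m/s² × 14090 m = 3.977×10^8 Pa = 397.7 MPa
marble: 2800 kg/m³ × 9.8 m/s² × 4560 m = 1.251×10^8 Pa = 125.1 MPa
Total = 4.260 + 29.98 + 397.7 + 125.1 = 557.04 MPa

560 MPa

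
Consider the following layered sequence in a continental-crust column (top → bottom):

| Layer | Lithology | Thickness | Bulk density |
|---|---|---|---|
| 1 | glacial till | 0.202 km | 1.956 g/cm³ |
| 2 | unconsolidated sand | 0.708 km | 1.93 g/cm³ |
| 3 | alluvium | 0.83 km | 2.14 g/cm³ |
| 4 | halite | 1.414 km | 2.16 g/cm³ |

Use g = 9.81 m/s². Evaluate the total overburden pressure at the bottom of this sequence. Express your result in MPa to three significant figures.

64.7 MPa

glacial till: 1956 kg/m³ × 9.81 m/s² × 202 m = 3.876×10^6 Pa = 3.876 MPa
unconsolidated sand: 1930 kg/m³ × 9.81 m/s² × 708 m = 1.340×10^7 Pa = 13.40 MPa
alluvium: 2140 kg/m³ × 9.81 m/s² × 830 m = 1.742×10^7 Pa = 17.42 MPa
halite: 2160 kg/m³ × 9.81 m/s² × 1414 m = 2.996×10^7 Pa = 29.96 MPa
Total = 3.876 + 13.40 + 17.42 + 29.96 = 64.667 MPa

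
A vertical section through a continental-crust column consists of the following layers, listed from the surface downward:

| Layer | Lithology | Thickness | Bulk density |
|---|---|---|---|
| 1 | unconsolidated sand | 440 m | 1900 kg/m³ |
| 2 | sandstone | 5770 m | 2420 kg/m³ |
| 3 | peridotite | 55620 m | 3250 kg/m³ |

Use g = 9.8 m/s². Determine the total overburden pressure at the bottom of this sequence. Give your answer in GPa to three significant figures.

1.92 GPa

unconsolidated sand: 1900 kg/m³ × 9.8 m/s² × 440 m = 8.193×10^6 Pa = 8.193×10^-3 GPa
sandstone: 2420 kg/m³ × 9.8 m/s² × 5770 m = 1.368×10^8 Pa = 0.1368 GPa
peridotite: 3250 kg/m³ × 9.8 m/s² × 55620 m = 1.771×10^9 Pa = 1.771 GPa
Total = 8.193×10^-3 + 0.1368 + 1.771 = 1.9165 GPa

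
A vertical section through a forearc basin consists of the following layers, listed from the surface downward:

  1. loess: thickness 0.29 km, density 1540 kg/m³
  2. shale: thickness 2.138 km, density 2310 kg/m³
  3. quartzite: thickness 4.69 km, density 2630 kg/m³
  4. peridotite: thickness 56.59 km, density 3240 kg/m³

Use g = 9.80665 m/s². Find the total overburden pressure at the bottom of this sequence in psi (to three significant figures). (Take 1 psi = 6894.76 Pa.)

loess: 1540 kg/m³ × 9.80665 m/s² × 290 m = 4.380×10^6 Pa = 635.2 psi
shale: 2310 kg/m³ × 9.80665 m/s² × 2138 m = 4.843×10^7 Pa = 7025 psi
quartzite: 2630 kg/m³ × 9.80665 m/s² × 4690 m = 1.210×10^8 Pa = 17544 psi
peridotite: 3240 kg/m³ × 9.80665 m/s² × 56590 m = 1.798×10^9 Pa = 2.608×10^5 psi
Total = 635.2 + 7025 + 17544 + 2.608×10^5 = 2.8599×10^5 psi

286000 psi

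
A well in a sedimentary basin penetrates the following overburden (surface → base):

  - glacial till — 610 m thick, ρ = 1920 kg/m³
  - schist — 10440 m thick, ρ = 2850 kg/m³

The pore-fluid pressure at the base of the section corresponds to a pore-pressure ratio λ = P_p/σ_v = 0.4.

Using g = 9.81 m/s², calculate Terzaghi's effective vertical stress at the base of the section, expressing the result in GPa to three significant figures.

Overburden (lithostatic) stress σ_v:
glacial till: 1920 kg/m³ × 9.81 m/s² × 610 m = 1.149×10^7 Pa = 11.49 MPa
schist: 2850 kg/m³ × 9.81 m/s² × 10440 m = 2.919×10^8 Pa = 291.9 MPa
Total = 11.49 + 291.9 = 303.38 MPa
Pore pressure P_p = λ·σ_v = 0.4 × 303.4 MPa = 121.4 MPa
Effective stress σ' = σ_v − P_p = 303.4 − 121.4 = 182.03 MPa = 0.18203 GPa

0.182 GPa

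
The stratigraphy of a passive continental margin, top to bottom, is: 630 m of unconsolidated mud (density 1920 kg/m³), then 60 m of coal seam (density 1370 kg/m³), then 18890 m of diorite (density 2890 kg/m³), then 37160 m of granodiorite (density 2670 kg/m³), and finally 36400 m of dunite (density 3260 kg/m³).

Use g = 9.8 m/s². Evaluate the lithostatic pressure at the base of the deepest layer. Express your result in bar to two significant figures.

unconsolidated mud: 1920 kg/m³ × 9.8 m/s² × 630 m = 1.185×10^7 Pa = 118.5 bar
coal seam: 1370 kg/m³ × 9.8 m/s² × 60 m = 8.056×10^5 Pa = 8.056 bar
diorite: 2890 kg/m³ × 9.8 m/s² × 18890 m = 5.350×10^8 Pa = 5350 bar
granodiorite: 2670 kg/m³ × 9.8 m/s² × 37160 m = 9.723×10^8 Pa = 9723 bar
dunite: 3260 kg/m³ × 9.8 m/s² × 36400 m = 1.163×10^9 Pa = 11629 bar
Total = 118.5 + 8.056 + 5350 + 9723 + 11629 = 26829 bar

27000 bar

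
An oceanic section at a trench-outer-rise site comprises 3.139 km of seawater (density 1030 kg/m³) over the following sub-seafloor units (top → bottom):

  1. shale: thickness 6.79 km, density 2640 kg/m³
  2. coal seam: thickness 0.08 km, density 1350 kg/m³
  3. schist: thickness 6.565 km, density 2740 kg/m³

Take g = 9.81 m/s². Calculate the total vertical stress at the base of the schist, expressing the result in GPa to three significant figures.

seawater: 1030 kg/m³ × 9.81 m/s² × 3139 m = 3.172×10^7 Pa = 0.03172 GPa
shale: 2640 kg/m³ × 9.81 m/s² × 6790 m = 1.759×10^8 Pa = 0.1759 GPa
coal seam: 1350 kg/m³ × 9.81 m/s² × 80 m = 1.059×10^6 Pa = 1.059×10^-3 GPa
schist: 2740 kg/m³ × 9.81 m/s² × 6565 m = 1.765×10^8 Pa = 0.1765 GPa
Total = 0.03172 + 0.1759 + 1.059×10^-3 + 0.1765 = 0.38509 GPa

0.385 GPa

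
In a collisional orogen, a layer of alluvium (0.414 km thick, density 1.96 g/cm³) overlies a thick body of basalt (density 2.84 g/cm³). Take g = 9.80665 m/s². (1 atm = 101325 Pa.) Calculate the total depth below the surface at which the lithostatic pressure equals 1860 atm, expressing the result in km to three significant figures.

6.90 km

Pressure at base of upper layers: 1960×9.80665×414 = 7.958×10^6 Pa = 78.53 atm
Remaining pressure to be supplied by basalt: 1.885×10^8 − 7.958×10^6 = 1.805×10^8 Pa
Additional depth in basalt = 1.805×10^8 Pa / (2840 kg/m³ × 9.80665 m/s²) = 6481.2 m
Total depth = 414 m + 6481.2 m = 6895.2 m
= 6.8952 km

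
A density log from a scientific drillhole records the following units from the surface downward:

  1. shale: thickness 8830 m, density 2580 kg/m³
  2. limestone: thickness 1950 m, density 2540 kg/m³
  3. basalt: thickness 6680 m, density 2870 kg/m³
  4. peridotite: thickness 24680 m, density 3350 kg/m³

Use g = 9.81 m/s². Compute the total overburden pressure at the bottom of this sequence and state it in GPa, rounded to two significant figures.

1.3 GPa

shale: 2580 kg/m³ × 9.81 m/s² × 8830 m = 2.235×10^8 Pa = 0.2235 GPa
limestone: 2540 kg/m³ × 9.81 m/s² × 1950 m = 4.859×10^7 Pa = 0.04859 GPa
basalt: 2870 kg/m³ × 9.81 m/s² × 6680 m = 1.881×10^8 Pa = 0.1881 GPa
peridotite: 3350 kg/m³ × 9.81 m/s² × 24680 m = 8.111×10^8 Pa = 0.8111 GPa
Total = 0.2235 + 0.04859 + 0.1881 + 0.8111 = 1.2712 GPa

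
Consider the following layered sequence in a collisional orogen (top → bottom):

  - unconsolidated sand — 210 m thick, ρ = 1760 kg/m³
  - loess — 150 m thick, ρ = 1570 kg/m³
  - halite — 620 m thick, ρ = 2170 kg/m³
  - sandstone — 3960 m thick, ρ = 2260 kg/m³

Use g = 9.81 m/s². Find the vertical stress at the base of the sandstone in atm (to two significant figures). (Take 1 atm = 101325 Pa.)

unconsolidated sand: 1760 kg/m³ × 9.81 m/s² × 210 m = 3.626×10^6 Pa = 35.78 atm
loess: 1570 kg/m³ × 9.81 m/s² × 150 m = 2.310×10^6 Pa = 22.80 atm
halite: 2170 kg/m³ × 9.81 m/s² × 620 m = 1.320×10^7 Pa = 130.3 atm
sandstone: 2260 kg/m³ × 9.81 m/s² × 3960 m = 8.780×10^7 Pa = 866.5 atm
Total = 35.78 + 22.80 + 130.3 + 866.5 = 1055.3 atm

1100 atm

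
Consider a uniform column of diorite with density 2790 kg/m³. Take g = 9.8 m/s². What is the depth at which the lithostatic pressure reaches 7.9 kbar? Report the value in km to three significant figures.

h = P/(ρg) = 7.9 kbar / (2790 kg/m³ × 9.8 m/s²) = 7.900×10^8 Pa / 27342 Pa/m = 28893 m
= 28.893 km

28.9 km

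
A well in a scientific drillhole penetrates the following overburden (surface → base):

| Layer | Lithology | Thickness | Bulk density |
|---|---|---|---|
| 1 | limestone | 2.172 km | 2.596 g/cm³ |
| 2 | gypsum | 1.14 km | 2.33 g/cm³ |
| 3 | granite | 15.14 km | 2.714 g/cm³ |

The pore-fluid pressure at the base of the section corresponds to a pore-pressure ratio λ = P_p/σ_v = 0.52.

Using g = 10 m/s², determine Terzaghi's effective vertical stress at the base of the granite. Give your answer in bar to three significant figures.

2370 bar

Overburden (lithostatic) stress σ_v:
limestone: 2596 kg/m³ × 10 m/s² × 2172 m = 5.639×10^7 Pa = 56.39 MPa
gypsum: 2330 kg/m³ × 10 m/s² × 1140 m = 2.656×10^7 Pa = 26.56 MPa
granite: 2714 kg/m³ × 10 m/s² × 15140 m = 4.109×10^8 Pa = 410.9 MPa
Total = 56.39 + 26.56 + 410.9 = 493.85 MPa
Pore pressure P_p = λ·σ_v = 0.52 × 493.8 MPa = 256.8 MPa
Effective stress σ' = σ_v − P_p = 493.8 − 256.8 = 237.05 MPa = 2370.5 bar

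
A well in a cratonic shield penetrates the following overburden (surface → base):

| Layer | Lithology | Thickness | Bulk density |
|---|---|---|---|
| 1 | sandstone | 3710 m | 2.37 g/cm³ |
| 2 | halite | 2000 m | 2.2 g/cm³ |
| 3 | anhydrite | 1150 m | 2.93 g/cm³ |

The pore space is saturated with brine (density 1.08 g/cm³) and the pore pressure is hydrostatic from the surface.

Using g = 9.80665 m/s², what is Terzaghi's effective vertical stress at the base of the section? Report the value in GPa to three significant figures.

Overburden (lithostatic) stress σ_v:
sandstone: 2370 kg/m³ × 9.80665 m/s² × 3710 m = 8.623×10^7 Pa = 86.23 MPa
halite: 2200 kg/m³ × 9.80665 m/s² × 2000 m = 4.315×10^7 Pa = 43.15 MPa
anhydrite: 2930 kg/m³ × 9.80665 m/s² × 1150 m = 3.304×10^7 Pa = 33.04 MPa
Total = 86.23 + 43.15 + 33.04 = 162.42 MPa
Pore pressure P_p = 1080 kg/m³ × 9.80665 m/s² × 6860 m = 7.266×10^7 Pa = 72.66 MPa
Effective stress σ' = σ_v − P_p = 162.4 − 72.66 = 89.764 MPa = 0.089764 GPa

0.0898 GPa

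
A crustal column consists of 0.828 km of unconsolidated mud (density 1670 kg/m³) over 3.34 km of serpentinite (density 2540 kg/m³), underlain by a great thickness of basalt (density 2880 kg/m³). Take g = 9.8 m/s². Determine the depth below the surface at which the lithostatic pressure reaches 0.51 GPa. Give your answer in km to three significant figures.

18.8 km

Pressure at base of upper layers: 1670×9.8×828 + 2540×9.8×3340 = 9.669×10^7 Pa = 0.09669 GPa
Remaining pressure to be supplied by basalt: 5.100×10^8 − 9.669×10^7 = 4.133×10^8 Pa
Additional depth in basalt = 4.133×10^8 Pa / (2880 kg/m³ × 9.8 m/s²) = 14644 m
Total depth = 4168 m + 14644 m = 18812 m
= 18.812 km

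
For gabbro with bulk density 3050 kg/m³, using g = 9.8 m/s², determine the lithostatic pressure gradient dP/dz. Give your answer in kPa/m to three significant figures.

29.9 kPa/m

dP/dz = ρg = 3050 kg/m³ × 9.8 m/s² = 29890 Pa/m
= 29890 Pa/m × (1 kPa/m / 1000.0 Pa/m) = 29.890 kPa/m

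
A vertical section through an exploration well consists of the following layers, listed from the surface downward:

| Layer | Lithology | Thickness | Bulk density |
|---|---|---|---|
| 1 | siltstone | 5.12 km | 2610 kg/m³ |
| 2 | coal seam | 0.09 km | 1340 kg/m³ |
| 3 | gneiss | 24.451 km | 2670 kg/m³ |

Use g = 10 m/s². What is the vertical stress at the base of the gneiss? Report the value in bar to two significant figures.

siltstone: 2610 kg/m³ × 10 m/s² × 5120 m = 1.336×10^8 Pa = 1336 bar
coal seam: 1340 kg/m³ × 10 m/s² × 90 m = 1.206×10^6 Pa = 12.06 bar
gneiss: 2670 kg/m³ × 10 m/s² × 24451 m = 6.528×10^8 Pa = 6528 bar
Total = 1336 + 12.06 + 6528 = 7876.8 bar

7900 bar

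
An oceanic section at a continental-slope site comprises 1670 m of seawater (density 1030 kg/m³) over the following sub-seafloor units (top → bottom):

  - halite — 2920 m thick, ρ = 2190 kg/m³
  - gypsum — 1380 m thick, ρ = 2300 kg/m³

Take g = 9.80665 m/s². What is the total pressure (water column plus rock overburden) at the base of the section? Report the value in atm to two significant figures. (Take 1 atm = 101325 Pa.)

seawater: 1030 kg/m³ × 9.80665 m/s² × 1670 m = 1.687×10^7 Pa = 166.5 atm
halite: 2190 kg/m³ × 9.80665 m/s² × 2920 m = 6.271×10^7 Pa = 618.9 atm
gypsum: 2300 kg/m³ × 9.80665 m/s² × 1380 m = 3.113×10^7 Pa = 307.2 atm
Total = 166.5 + 618.9 + 307.2 = 1092.6 atm

1100 atm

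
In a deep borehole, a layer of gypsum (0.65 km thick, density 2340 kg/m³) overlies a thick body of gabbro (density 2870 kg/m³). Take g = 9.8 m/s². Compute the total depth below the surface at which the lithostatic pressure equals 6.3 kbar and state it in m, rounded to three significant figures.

22500 m

Pressure at base of upper layers: 2340×9.8×650 = 1.491×10^7 Pa = 0.1491 kbar
Remaining pressure to be supplied by gabbro: 6.300×10^8 − 1.491×10^7 = 6.151×10^8 Pa
Additional depth in gabbro = 6.151×10^8 Pa / (2870 kg/m³ × 9.8 m/s²) = 21869 m
Total depth = 650 m + 21869 m = 22519 m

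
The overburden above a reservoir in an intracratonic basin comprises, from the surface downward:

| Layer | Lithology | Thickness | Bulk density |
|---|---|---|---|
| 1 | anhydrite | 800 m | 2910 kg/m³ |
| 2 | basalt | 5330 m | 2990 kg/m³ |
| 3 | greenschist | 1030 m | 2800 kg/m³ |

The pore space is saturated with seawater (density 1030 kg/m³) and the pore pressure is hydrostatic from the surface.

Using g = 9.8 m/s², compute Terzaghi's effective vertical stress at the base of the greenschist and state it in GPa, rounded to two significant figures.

0.13 GPa

Overburden (lithostatic) stress σ_v:
anhydrite: 2910 kg/m³ × 9.8 m/s² × 800 m = 2.281×10^7 Pa = 22.81 MPa
basalt: 2990 kg/m³ × 9.8 m/s² × 5330 m = 1.562×10^8 Pa = 156.2 MPa
greenschist: 2800 kg/m³ × 9.8 m/s² × 1030 m = 2.826×10^7 Pa = 28.26 MPa
Total = 22.81 + 156.2 + 28.26 = 207.26 MPa
Pore pressure P_p = 1030 kg/m³ × 9.8 m/s² × 7160 m = 7.227×10^7 Pa = 72.27 MPa
Effective stress σ' = σ_v − P_p = 207.3 − 72.27 = 134.98 MPa = 0.13498 GPa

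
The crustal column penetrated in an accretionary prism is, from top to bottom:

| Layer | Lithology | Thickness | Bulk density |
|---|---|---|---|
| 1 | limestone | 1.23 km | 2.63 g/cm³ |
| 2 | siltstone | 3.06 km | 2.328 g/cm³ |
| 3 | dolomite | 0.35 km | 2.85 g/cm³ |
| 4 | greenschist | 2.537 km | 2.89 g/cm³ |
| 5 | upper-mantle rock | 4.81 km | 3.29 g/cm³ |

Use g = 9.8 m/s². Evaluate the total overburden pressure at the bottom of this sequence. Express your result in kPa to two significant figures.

limestone: 2630 kg/m³ × 9.8 m/s² × 1230 m = 3.170×10^7 Pa = 31702 kPa
siltstone: 2328 kg/m³ × 9.8 m/s² × 3060 m = 6.981×10^7 Pa = 69812 kPa
dolomite: 2850 kg/m³ × 9.8 m/s² × 350 m = 9.776×10^6 Pa = 9776 kPa
greenschist: 2890 kg/m³ × 9.8 m/s² × 2537 m = 7.185×10^7 Pa = 71853 kPa
upper-mantle rock: 3290 kg/m³ × 9.8 m/s² × 4810 m = 1.551×10^8 Pa = 1.551×10^5 kPa
Total = 31702 + 69812 + 9776 + 71853 + 1.551×10^5 = 3.3823×10^5 kPa

340000 kPa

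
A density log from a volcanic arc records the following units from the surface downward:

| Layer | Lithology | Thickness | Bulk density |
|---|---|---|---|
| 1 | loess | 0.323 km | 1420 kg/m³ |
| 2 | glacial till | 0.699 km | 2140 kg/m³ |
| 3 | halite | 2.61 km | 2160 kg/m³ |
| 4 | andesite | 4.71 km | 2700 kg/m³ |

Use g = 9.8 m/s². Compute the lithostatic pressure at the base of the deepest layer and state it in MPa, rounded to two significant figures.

200 MPa

loess: 1420 kg/m³ × 9.8 m/s² × 323 m = 4.495×10^6 Pa = 4.495 MPa
glacial till: 2140 kg/m³ × 9.8 m/s² × 699 m = 1.466×10^7 Pa = 14.66 MPa
halite: 2160 kg/m³ × 9.8 m/s² × 2610 m = 5.525×10^7 Pa = 55.25 MPa
andesite: 2700 kg/m³ × 9.8 m/s² × 4710 m = 1.246×10^8 Pa = 124.6 MPa
Total = 4.495 + 14.66 + 55.25 + 124.6 = 199.03 MPa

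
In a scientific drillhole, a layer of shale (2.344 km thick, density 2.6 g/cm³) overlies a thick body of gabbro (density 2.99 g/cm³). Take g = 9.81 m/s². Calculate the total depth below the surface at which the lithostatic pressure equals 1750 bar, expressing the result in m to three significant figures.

6270 m

Pressure at base of upper layers: 2600×9.81×2344 = 5.979×10^7 Pa = 597.9 bar
Remaining pressure to be supplied by gabbro: 1.750×10^8 − 5.979×10^7 = 1.152×10^8 Pa
Additional depth in gabbro = 1.152×10^8 Pa / (2990 kg/m³ × 9.81 m/s²) = 3927.9 m
Total depth = 2344 m + 3927.9 m = 6271.9 m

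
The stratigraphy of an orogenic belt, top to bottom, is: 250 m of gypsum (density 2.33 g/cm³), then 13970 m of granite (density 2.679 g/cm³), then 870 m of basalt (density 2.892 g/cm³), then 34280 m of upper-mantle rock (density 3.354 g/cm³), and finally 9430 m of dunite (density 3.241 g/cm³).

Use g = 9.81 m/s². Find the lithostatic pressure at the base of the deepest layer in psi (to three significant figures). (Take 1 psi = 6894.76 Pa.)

gypsum: 2330 kg/m³ × 9.81 m/s² × 250 m = 5.714×10^6 Pa = 828.8 psi
granite: 2679 kg/m³ × 9.81 m/s² × 13970 m = 3.671×10^8 Pa = 53250 psi
basalt: 2892 kg/m³ × 9.81 m/s² × 870 m = 2.468×10^7 Pa = 3580 psi
upper-mantle rock: 3354 kg/m³ × 9.81 m/s² × 34280 m = 1.128×10^9 Pa = 1.636×10^5 psi
dunite: 3241 kg/m³ × 9.81 m/s² × 9430 m = 2.998×10^8 Pa = 43485 psi
Total = 828.8 + 53250 + 3580 + 1.636×10^5 + 43485 = 2.6473×10^5 psi

265000 psi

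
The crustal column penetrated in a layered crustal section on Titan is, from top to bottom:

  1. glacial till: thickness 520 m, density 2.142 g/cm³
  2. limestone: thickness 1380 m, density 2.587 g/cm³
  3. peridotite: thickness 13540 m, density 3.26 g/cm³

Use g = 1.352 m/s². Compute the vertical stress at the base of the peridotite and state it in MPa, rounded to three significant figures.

glacial till: 2142 kg/m³ × 1.352 m/s² × 520 m = 1.506×10^6 Pa = 1.506 MPa
limestone: 2587 kg/m³ × 1.352 m/s² × 1380 m = 4.827×10^6 Pa = 4.827 MPa
peridotite: 3260 kg/m³ × 1.352 m/s² × 13540 m = 5.968×10^7 Pa = 59.68 MPa
Total = 1.506 + 4.827 + 59.68 = 66.010 MPa

66.0 MPa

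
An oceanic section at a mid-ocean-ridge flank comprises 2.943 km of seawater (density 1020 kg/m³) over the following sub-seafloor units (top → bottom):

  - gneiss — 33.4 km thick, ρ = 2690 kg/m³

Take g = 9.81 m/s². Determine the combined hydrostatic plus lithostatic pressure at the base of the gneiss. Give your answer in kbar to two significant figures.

9.1 kbar

seawater: 1020 kg/m³ × 9.81 m/s² × 2943 m = 2.945×10^7 Pa = 0.2945 kbar
gneiss: 2690 kg/m³ × 9.81 m/s² × 33400 m = 8.814×10^8 Pa = 8.814 kbar
Total = 0.2945 + 8.814 = 9.1084 kbar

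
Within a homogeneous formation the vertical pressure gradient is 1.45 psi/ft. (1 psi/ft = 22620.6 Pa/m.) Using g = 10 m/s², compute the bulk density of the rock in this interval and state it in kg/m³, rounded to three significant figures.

ρ = (dP/dz)/g = 1.45 psi/ft / 10 m/s² = 32800 Pa/m / 10 m/s² = 3280.0 kg/m³

3280 kg/m³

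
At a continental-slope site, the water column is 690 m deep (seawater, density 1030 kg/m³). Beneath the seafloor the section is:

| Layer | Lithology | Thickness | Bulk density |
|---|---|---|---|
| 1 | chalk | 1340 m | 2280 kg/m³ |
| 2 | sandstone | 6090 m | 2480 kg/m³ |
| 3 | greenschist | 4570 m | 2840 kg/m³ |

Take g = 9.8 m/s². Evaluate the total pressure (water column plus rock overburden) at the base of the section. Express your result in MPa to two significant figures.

seawater: 1030 kg/m³ × 9.8 m/s² × 690 m = 6.965×10^6 Pa = 6.965 MPa
chalk: 2280 kg/m³ × 9.8 m/s² × 1340 m = 2.994×10^7 Pa = 29.94 MPa
sandstone: 2480 kg/m³ × 9.8 m/s² × 6090 m = 1.480×10^8 Pa = 148.0 MPa
greenschist: 2840 kg/m³ × 9.8 m/s² × 4570 m = 1.272×10^8 Pa = 127.2 MPa
Total = 6.965 + 29.94 + 148.0 + 127.2 = 312.11 MPa

310 MPa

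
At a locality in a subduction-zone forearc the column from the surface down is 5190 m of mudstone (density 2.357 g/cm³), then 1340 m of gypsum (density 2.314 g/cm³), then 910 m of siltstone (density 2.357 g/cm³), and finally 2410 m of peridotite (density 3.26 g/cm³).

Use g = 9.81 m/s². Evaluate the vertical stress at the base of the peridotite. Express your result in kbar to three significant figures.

mudstone: 2357 kg/m³ × 9.81 m/s² × 5190 m = 1.200×10^8 Pa = 1.200 kbar
gypsum: 2314 kg/m³ × 9.81 m/s² × 1340 m = 3.042×10^7 Pa = 0.3042 kbar
siltstone: 2357 kg/m³ × 9.81 m/s² × 910 m = 2.104×10^7 Pa = 0.2104 kbar
peridotite: 3260 kg/m³ × 9.81 m/s² × 2410 m = 7.707×10^7 Pa = 0.7707 kbar
Total = 1.200 + 0.3042 + 0.2104 + 0.7707 = 2.4854 kbar

2.49 kbar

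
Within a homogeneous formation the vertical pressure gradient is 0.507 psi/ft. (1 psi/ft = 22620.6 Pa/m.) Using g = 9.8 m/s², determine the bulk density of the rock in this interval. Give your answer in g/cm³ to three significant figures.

1.17 g/cm³

ρ = (dP/dz)/g = 0.507 psi/ft / 9.8 m/s² = 11469 Pa/m / 9.8 m/s² = 1170.3 kg/m³
= 1.170 g/cm³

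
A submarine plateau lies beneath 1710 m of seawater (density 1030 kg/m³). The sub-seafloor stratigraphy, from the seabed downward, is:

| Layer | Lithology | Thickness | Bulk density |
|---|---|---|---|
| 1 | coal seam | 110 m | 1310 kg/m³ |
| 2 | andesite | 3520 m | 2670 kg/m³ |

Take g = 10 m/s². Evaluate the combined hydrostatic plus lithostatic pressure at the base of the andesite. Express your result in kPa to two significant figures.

110000 kPa

seawater: 1030 kg/m³ × 10 m/s² × 1710 m = 1.761×10^7 Pa = 17613 kPa
coal seam: 1310 kg/m³ × 10 m/s² × 110 m = 1.441×10^6 Pa = 1441 kPa
andesite: 2670 kg/m³ × 10 m/s² × 3520 m = 9.398×10^7 Pa = 93984 kPa
Total = 17613 + 1441 + 93984 = 1.1304×10^5 kPa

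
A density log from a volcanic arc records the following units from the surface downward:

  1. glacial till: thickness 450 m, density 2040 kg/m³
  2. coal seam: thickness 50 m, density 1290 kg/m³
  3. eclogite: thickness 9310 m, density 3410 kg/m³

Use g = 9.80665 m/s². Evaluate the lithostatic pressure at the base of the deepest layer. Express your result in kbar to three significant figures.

glacial till: 2040 kg/m³ × 9.80665 m/s² × 450 m = 9.003×10^6 Pa = 0.09003 kbar
coal seam: 1290 kg/m³ × 9.80665 m/s² × 50 m = 6.325×10^5 Pa = 6.325×10^-3 kbar
eclogite: 3410 kg/m³ × 9.80665 m/s² × 9310 m = 3.113×10^8 Pa = 3.113 kbar
Total = 0.09003 + 6.325×10^-3 + 3.113 = 3.2097 kbar

3.21 kbar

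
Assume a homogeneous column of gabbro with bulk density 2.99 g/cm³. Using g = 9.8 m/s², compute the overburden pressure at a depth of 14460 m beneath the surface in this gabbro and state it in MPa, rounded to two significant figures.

gabbro: 2990 kg/m³ × 9.8 m/s² × 14460 m = 4.237×10^8 Pa = 423.7 MPa

420 MPa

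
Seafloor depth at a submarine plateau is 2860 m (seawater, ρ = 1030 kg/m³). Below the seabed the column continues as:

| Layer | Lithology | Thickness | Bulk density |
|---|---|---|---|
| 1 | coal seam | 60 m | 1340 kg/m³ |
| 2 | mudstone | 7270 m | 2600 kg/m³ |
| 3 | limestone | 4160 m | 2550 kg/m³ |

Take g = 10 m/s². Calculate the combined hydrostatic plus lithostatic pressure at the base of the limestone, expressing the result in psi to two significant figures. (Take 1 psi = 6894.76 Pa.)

seawater: 1030 kg/m³ × 10 m/s² × 2860 m = 2.946×10^7 Pa = 4273 psi
coal seam: 1340 kg/m³ × 10 m/s² × 60 m = 8.040×10^5 Pa = 116.6 psi
mudstone: 2600 kg/m³ × 10 m/s² × 7270 m = 1.890×10^8 Pa = 27415 psi
limestone: 2550 kg/m³ × 10 m/s² × 4160 m = 1.061×10^8 Pa = 15386 psi
Total = 4273 + 116.6 + 27415 + 15386 = 47190 psi

47000 psi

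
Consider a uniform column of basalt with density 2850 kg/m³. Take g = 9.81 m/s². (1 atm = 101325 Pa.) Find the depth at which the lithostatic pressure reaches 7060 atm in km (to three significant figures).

h = P/(ρg) = 7060 atm / (2850 kg/m³ × 9.81 m/s²) = 7.154×10^8 Pa / 27958 Pa/m = 25586 m
= 25.586 km

25.6 km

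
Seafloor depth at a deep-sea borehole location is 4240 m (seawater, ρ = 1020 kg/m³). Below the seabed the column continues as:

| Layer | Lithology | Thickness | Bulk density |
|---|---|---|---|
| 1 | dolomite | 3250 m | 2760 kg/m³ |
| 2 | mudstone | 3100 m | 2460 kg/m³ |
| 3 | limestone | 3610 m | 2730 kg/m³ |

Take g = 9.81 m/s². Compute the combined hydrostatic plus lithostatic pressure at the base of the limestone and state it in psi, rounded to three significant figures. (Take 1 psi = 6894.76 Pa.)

43800 psi

seawater: 1020 kg/m³ × 9.81 m/s² × 4240 m = 4.243×10^7 Pa = 6153 psi
dolomite: 2760 kg/m³ × 9.81 m/s² × 3250 m = 8.800×10^7 Pa = 12763 psi
mudstone: 2460 kg/m³ × 9.81 m/s² × 3100 m = 7.481×10^7 Pa = 10850 psi
limestone: 2730 kg/m³ × 9.81 m/s² × 3610 m = 9.668×10^7 Pa = 14022 psi
Total = 6153 + 12763 + 10850 + 14022 = 43789 psi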